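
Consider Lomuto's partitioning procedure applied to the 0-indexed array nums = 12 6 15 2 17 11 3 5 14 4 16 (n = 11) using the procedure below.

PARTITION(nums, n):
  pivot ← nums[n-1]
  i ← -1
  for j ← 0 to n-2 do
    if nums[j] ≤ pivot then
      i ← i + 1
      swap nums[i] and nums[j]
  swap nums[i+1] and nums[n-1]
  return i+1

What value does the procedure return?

pivot = nums[10] = 16; i = -1
j=0: nums[0]=12 ≤ 16 → i=0, swap nums[0],nums[0] (no change) → 12 6 15 2 17 11 3 5 14 4 16
j=1: nums[1]=6 ≤ 16 → i=1, swap nums[1],nums[1] (no change) → 12 6 15 2 17 11 3 5 14 4 16
j=2: nums[2]=15 ≤ 16 → i=2, swap nums[2],nums[2] (no change) → 12 6 15 2 17 11 3 5 14 4 16
j=3: nums[3]=2 ≤ 16 → i=3, swap nums[3],nums[3] (no change) → 12 6 15 2 17 11 3 5 14 4 16
j=4: nums[4]=17 > 16 → no swap
j=5: nums[5]=11 ≤ 16 → i=4, swap nums[4],nums[5] → 12 6 15 2 11 17 3 5 14 4 16
j=6: nums[6]=3 ≤ 16 → i=5, swap nums[5],nums[6] → 12 6 15 2 11 3 17 5 14 4 16
j=7: nums[7]=5 ≤ 16 → i=6, swap nums[6],nums[7] → 12 6 15 2 11 3 5 17 14 4 16
j=8: nums[8]=14 ≤ 16 → i=7, swap nums[7],nums[8] → 12 6 15 2 11 3 5 14 17 4 16
j=9: nums[9]=4 ≤ 16 → i=8, swap nums[8],nums[9] → 12 6 15 2 11 3 5 14 4 17 16
final swap nums[9],nums[10] → 12 6 15 2 11 3 5 14 4 16 17; return 9

9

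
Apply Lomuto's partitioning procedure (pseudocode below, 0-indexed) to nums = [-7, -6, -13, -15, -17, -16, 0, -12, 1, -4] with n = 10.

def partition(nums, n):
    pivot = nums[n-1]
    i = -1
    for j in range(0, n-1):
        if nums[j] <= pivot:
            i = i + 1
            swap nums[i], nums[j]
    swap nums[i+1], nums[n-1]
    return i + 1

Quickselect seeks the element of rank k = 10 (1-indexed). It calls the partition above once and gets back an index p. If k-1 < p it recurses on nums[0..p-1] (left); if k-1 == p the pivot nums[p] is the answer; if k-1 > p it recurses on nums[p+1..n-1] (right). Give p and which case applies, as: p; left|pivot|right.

pivot=-4, i=-1
j=0: -7≤-4, i=0, swap(0,0) ⇒ [-7, -6, -13, -15, -17, -16, 0, -12, 1, -4]
j=1: -6≤-4, i=1, swap(1,1) ⇒ [-7, -6, -13, -15, -17, -16, 0, -12, 1, -4]
j=2: -13≤-4, i=2, swap(2,2) ⇒ [-7, -6, -13, -15, -17, -16, 0, -12, 1, -4]
j=3: -15≤-4, i=3, swap(3,3) ⇒ [-7, -6, -13, -15, -17, -16, 0, -12, 1, -4]
j=4: -17≤-4, i=4, swap(4,4) ⇒ [-7, -6, -13, -15, -17, -16, 0, -12, 1, -4]
j=5: -16≤-4, i=5, swap(5,5) ⇒ [-7, -6, -13, -15, -17, -16, 0, -12, 1, -4]
j=6: 0>-4, skip
j=7: -12≤-4, i=6, swap(6,7) ⇒ [-7, -6, -13, -15, -17, -16, -12, 0, 1, -4]
j=8: 1>-4, skip
swap(7,9) ⇒ [-7, -6, -13, -15, -17, -16, -12, -4, 1, 0]; return 7
p = 7; k-1 = 9 > 7 ⇒ right

7; right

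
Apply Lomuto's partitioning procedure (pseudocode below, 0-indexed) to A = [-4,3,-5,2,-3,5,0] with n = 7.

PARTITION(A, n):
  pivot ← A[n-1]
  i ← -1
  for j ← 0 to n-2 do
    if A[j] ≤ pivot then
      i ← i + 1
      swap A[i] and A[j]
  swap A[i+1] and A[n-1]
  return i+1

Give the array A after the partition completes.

[-4,-5,-3,0,3,5,2]

pivot = A[6] = 0; i = -1
j=0: A[0]=-4 ≤ 0 → i=0, swap A[0],A[0] (no change) → [-4,3,-5,2,-3,5,0]
j=1: A[1]=3 > 0 → no swap
j=2: A[2]=-5 ≤ 0 → i=1, swap A[1],A[2] → [-4,-5,3,2,-3,5,0]
j=3: A[3]=2 > 0 → no swap
j=4: A[4]=-3 ≤ 0 → i=2, swap A[2],A[4] → [-4,-5,-3,2,3,5,0]
j=5: A[5]=5 > 0 → no swap
final swap A[3],A[6] → [-4,-5,-3,0,3,5,2]; return 3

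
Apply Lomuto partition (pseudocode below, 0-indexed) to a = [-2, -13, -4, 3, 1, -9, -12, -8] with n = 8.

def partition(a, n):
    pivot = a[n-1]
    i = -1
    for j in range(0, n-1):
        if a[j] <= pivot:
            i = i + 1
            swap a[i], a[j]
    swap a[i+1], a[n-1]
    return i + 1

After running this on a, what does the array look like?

pivot=-8, i=-1
j=0: -2>-8, skip
j=1: -13≤-8, i=0, swap(0,1) ⇒ [-13, -2, -4, 3, 1, -9, -12, -8]
j=2: -4>-8, skip
j=3: 3>-8, skip
j=4: 1>-8, skip
j=5: -9≤-8, i=1, swap(1,5) ⇒ [-13, -9, -4, 3, 1, -2, -12, -8]
j=6: -12≤-8, i=2, swap(2,6) ⇒ [-13, -9, -12, 3, 1, -2, -4, -8]
swap(3,7) ⇒ [-13, -9, -12, -8, 1, -2, -4, 3]; return 3

[-13, -9, -12, -8, 1, -2, -4, 3]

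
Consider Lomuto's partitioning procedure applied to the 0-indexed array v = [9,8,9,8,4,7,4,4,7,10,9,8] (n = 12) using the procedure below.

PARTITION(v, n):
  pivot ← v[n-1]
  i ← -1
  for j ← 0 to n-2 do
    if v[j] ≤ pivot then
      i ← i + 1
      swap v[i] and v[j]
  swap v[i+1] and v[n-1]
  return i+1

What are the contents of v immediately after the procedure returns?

pivot = v[11] = 8; i = -1
j=0: v[0]=9 > 8 → no swap
j=1: v[1]=8 ≤ 8 → i=0, swap v[0],v[1] → [8,9,9,8,4,7,4,4,7,10,9,8]
j=2: v[2]=9 > 8 → no swap
j=3: v[3]=8 ≤ 8 → i=1, swap v[1],v[3] → [8,8,9,9,4,7,4,4,7,10,9,8]
j=4: v[4]=4 ≤ 8 → i=2, swap v[2],v[4] → [8,8,4,9,9,7,4,4,7,10,9,8]
j=5: v[5]=7 ≤ 8 → i=3, swap v[3],v[5] → [8,8,4,7,9,9,4,4,7,10,9,8]
j=6: v[6]=4 ≤ 8 → i=4, swap v[4],v[6] → [8,8,4,7,4,9,9,4,7,10,9,8]
j=7: v[7]=4 ≤ 8 → i=5, swap v[5],v[7] → [8,8,4,7,4,4,9,9,7,10,9,8]
j=8: v[8]=7 ≤ 8 → i=6, swap v[6],v[8] → [8,8,4,7,4,4,7,9,9,10,9,8]
j=9: v[9]=10 > 8 → no swap
j=10: v[10]=9 > 8 → no swap
final swap v[7],v[11] → [8,8,4,7,4,4,7,8,9,10,9,9]; return 7

[8,8,4,7,4,4,7,8,9,10,9,9]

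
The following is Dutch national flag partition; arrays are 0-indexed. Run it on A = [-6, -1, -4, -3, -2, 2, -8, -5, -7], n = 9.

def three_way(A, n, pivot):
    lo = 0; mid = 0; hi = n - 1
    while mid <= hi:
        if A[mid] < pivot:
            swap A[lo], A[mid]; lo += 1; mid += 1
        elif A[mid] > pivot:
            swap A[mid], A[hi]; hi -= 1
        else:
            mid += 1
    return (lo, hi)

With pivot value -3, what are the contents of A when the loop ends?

lo=0 mid=0 hi=8
-6<-3: swap(0,0), lo=1 mid=1 ⇒ [-6, -1, -4, -3, -2, 2, -8, -5, -7]
-1>-3: swap(1,8), hi=7 ⇒ [-6, -7, -4, -3, -2, 2, -8, -5, -1]
-7<-3: swap(1,1), lo=2 mid=2 ⇒ [-6, -7, -4, -3, -2, 2, -8, -5, -1]
-4<-3: swap(2,2), lo=3 mid=3 ⇒ [-6, -7, -4, -3, -2, 2, -8, -5, -1]
-3=-3: mid=4
-2>-3: swap(4,7), hi=6 ⇒ [-6, -7, -4, -3, -5, 2, -8, -2, -1]
-5<-3: swap(3,4), lo=4 mid=5 ⇒ [-6, -7, -4, -5, -3, 2, -8, -2, -1]
2>-3: swap(5,6), hi=5 ⇒ [-6, -7, -4, -5, -3, -8, 2, -2, -1]
-8<-3: swap(4,5), lo=5 mid=6 ⇒ [-6, -7, -4, -5, -8, -3, 2, -2, -1]
done. lo=5 hi=5; A=[-6, -7, -4, -5, -8, -3, 2, -2, -1]

[-6, -7, -4, -5, -8, -3, 2, -2, -1]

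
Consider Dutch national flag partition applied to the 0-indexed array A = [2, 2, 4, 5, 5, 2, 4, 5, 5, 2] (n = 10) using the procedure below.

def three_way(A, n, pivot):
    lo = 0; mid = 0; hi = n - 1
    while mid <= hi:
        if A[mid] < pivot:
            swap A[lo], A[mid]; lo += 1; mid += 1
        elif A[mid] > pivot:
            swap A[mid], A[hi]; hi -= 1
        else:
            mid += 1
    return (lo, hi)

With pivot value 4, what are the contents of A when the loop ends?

[2, 2, 2, 2, 4, 4, 5, 5, 5, 5]

lo=0 mid=0 hi=9
2<4: swap(0,0), lo=1 mid=1 ⇒ [2, 2, 4, 5, 5, 2, 4, 5, 5, 2]
2<4: swap(1,1), lo=2 mid=2 ⇒ [2, 2, 4, 5, 5, 2, 4, 5, 5, 2]
4=4: mid=3
5>4: swap(3,9), hi=8 ⇒ [2, 2, 4, 2, 5, 2, 4, 5, 5, 5]
2<4: swap(2,3), lo=3 mid=4 ⇒ [2, 2, 2, 4, 5, 2, 4, 5, 5, 5]
5>4: swap(4,8), hi=7 ⇒ [2, 2, 2, 4, 5, 2, 4, 5, 5, 5]
5>4: swap(4,7), hi=6 ⇒ [2, 2, 2, 4, 5, 2, 4, 5, 5, 5]
5>4: swap(4,6), hi=5 ⇒ [2, 2, 2, 4, 4, 2, 5, 5, 5, 5]
4=4: mid=5
2<4: swap(3,5), lo=4 mid=6 ⇒ [2, 2, 2, 2, 4, 4, 5, 5, 5, 5]
done. lo=4 hi=5; A=[2, 2, 2, 2, 4, 4, 5, 5, 5, 5]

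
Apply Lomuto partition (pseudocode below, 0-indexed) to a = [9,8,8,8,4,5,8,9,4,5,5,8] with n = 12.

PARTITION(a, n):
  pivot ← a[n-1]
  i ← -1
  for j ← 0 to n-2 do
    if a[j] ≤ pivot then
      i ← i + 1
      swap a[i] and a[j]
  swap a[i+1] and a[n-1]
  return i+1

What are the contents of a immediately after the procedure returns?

pivot = a[11] = 8; i = -1
j=0: a[0]=9 > 8 → no swap
j=1: a[1]=8 ≤ 8 → i=0, swap a[0],a[1] → [8,9,8,8,4,5,8,9,4,5,5,8]
j=2: a[2]=8 ≤ 8 → i=1, swap a[1],a[2] → [8,8,9,8,4,5,8,9,4,5,5,8]
j=3: a[3]=8 ≤ 8 → i=2, swap a[2],a[3] → [8,8,8,9,4,5,8,9,4,5,5,8]
j=4: a[4]=4 ≤ 8 → i=3, swap a[3],a[4] → [8,8,8,4,9,5,8,9,4,5,5,8]
j=5: a[5]=5 ≤ 8 → i=4, swap a[4],a[5] → [8,8,8,4,5,9,8,9,4,5,5,8]
j=6: a[6]=8 ≤ 8 → i=5, swap a[5],a[6] → [8,8,8,4,5,8,9,9,4,5,5,8]
j=7: a[7]=9 > 8 → no swap
j=8: a[8]=4 ≤ 8 → i=6, swap a[6],a[8] → [8,8,8,4,5,8,4,9,9,5,5,8]
j=9: a[9]=5 ≤ 8 → i=7, swap a[7],a[9] → [8,8,8,4,5,8,4,5,9,9,5,8]
j=10: a[10]=5 ≤ 8 → i=8, swap a[8],a[10] → [8,8,8,4,5,8,4,5,5,9,9,8]
final swap a[9],a[11] → [8,8,8,4,5,8,4,5,5,8,9,9]; return 9

[8,8,8,4,5,8,4,5,5,8,9,9]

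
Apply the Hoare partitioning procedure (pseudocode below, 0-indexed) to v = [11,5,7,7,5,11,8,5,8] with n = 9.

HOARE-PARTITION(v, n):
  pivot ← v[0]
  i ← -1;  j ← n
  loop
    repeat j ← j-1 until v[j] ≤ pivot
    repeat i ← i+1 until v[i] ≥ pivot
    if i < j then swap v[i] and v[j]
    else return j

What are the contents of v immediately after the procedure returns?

pivot=11
j stops at 8 (8), i stops at 0 (11); swap ⇒ [8,5,7,7,5,11,8,5,11]
j stops at 7 (5), i stops at 5 (11); swap ⇒ [8,5,7,7,5,5,8,11,11]
j stops at 6, i stops at 7; i≥j ⇒ return 6. v=[8,5,7,7,5,5,8,11,11]

[8,5,7,7,5,5,8,11,11]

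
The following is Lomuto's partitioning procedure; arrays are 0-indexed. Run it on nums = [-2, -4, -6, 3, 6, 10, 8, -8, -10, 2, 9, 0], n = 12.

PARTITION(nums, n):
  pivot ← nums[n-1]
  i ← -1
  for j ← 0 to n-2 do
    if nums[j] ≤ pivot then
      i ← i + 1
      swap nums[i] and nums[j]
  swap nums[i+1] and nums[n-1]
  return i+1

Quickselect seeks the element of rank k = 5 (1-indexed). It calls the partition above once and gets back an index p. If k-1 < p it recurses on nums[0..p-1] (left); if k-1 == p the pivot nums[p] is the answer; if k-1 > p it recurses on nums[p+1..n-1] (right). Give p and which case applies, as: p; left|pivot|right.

5; left

pivot = nums[11] = 0; i = -1
j=0: nums[0]=-2 ≤ 0 → i=0, swap nums[0],nums[0] (no change) → [-2, -4, -6, 3, 6, 10, 8, -8, -10, 2, 9, 0]
j=1: nums[1]=-4 ≤ 0 → i=1, swap nums[1],nums[1] (no change) → [-2, -4, -6, 3, 6, 10, 8, -8, -10, 2, 9, 0]
j=2: nums[2]=-6 ≤ 0 → i=2, swap nums[2],nums[2] (no change) → [-2, -4, -6, 3, 6, 10, 8, -8, -10, 2, 9, 0]
j=3: nums[3]=3 > 0 → no swap
j=4: nums[4]=6 > 0 → no swap
j=5: nums[5]=10 > 0 → no swap
j=6: nums[6]=8 > 0 → no swap
j=7: nums[7]=-8 ≤ 0 → i=3, swap nums[3],nums[7] → [-2, -4, -6, -8, 6, 10, 8, 3, -10, 2, 9, 0]
j=8: nums[8]=-10 ≤ 0 → i=4, swap nums[4],nums[8] → [-2, -4, -6, -8, -10, 10, 8, 3, 6, 2, 9, 0]
j=9: nums[9]=2 > 0 → no swap
j=10: nums[10]=9 > 0 → no swap
final swap nums[5],nums[11] → [-2, -4, -6, -8, -10, 0, 8, 3, 6, 2, 9, 10]; return 5
p = 5; k-1 = 4 < 5 ⇒ left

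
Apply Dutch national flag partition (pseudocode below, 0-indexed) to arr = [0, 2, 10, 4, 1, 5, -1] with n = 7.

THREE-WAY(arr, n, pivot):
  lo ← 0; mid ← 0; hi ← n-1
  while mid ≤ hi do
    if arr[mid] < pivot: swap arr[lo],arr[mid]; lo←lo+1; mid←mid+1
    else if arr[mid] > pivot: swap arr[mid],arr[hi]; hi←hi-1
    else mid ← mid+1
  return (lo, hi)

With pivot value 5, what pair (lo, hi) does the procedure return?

lo=0 mid=0 hi=6
0<5: swap(0,0), lo=1 mid=1 ⇒ [0, 2, 10, 4, 1, 5, -1]
2<5: swap(1,1), lo=2 mid=2 ⇒ [0, 2, 10, 4, 1, 5, -1]
10>5: swap(2,6), hi=5 ⇒ [0, 2, -1, 4, 1, 5, 10]
-1<5: swap(2,2), lo=3 mid=3 ⇒ [0, 2, -1, 4, 1, 5, 10]
4<5: swap(3,3), lo=4 mid=4 ⇒ [0, 2, -1, 4, 1, 5, 10]
1<5: swap(4,4), lo=5 mid=5 ⇒ [0, 2, -1, 4, 1, 5, 10]
5=5: mid=6
done. lo=5 hi=5; arr=[0, 2, -1, 4, 1, 5, 10]

(5, 5)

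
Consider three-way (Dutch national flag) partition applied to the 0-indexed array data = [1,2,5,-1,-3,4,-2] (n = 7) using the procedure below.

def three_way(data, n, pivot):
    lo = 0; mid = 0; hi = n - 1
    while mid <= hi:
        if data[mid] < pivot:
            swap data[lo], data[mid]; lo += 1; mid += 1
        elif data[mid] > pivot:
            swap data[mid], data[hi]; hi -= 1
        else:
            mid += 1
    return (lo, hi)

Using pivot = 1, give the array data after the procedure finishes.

lo=0 mid=0 hi=6
1=1: mid=1
2>1: swap(1,6), hi=5 ⇒ [1,-2,5,-1,-3,4,2]
-2<1: swap(0,1), lo=1 mid=2 ⇒ [-2,1,5,-1,-3,4,2]
5>1: swap(2,5), hi=4 ⇒ [-2,1,4,-1,-3,5,2]
4>1: swap(2,4), hi=3 ⇒ [-2,1,-3,-1,4,5,2]
-3<1: swap(1,2), lo=2 mid=3 ⇒ [-2,-3,1,-1,4,5,2]
-1<1: swap(2,3), lo=3 mid=4 ⇒ [-2,-3,-1,1,4,5,2]
done. lo=3 hi=3; data=[-2,-3,-1,1,4,5,2]

[-2,-3,-1,1,4,5,2]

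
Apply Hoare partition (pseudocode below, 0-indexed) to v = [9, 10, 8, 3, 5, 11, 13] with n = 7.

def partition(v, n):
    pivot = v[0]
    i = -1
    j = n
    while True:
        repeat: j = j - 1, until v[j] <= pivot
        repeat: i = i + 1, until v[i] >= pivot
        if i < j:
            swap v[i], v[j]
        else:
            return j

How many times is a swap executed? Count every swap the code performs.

2

pivot=9
j stops at 4 (5), i stops at 0 (9); swap ⇒ [5, 10, 8, 3, 9, 11, 13]
j stops at 3 (3), i stops at 1 (10); swap ⇒ [5, 3, 8, 10, 9, 11, 13]
j stops at 2, i stops at 3; i≥j ⇒ return 2. v=[5, 3, 8, 10, 9, 11, 13]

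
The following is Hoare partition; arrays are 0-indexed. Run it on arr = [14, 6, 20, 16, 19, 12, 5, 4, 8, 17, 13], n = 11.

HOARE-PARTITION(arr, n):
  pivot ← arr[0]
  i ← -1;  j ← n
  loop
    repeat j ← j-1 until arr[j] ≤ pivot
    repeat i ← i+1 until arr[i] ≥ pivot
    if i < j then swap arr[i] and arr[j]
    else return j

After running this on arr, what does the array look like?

[13, 6, 8, 4, 5, 12, 19, 16, 20, 17, 14]

pivot = arr[0] = 14; i = -1, j = 11
j→10 (arr[10]=13≤14), i→0 (arr[0]=14≥14); i<j, swap → [13, 6, 20, 16, 19, 12, 5, 4, 8, 17, 14]
j→8 (arr[8]=8≤14), i→2 (arr[2]=20≥14); i<j, swap → [13, 6, 8, 16, 19, 12, 5, 4, 20, 17, 14]
j→7 (arr[7]=4≤14), i→3 (arr[3]=16≥14); i<j, swap → [13, 6, 8, 4, 19, 12, 5, 16, 20, 17, 14]
j→6 (arr[6]=5≤14), i→4 (arr[4]=19≥14); i<j, swap → [13, 6, 8, 4, 5, 12, 19, 16, 20, 17, 14]
j→5, i→6; i≥j, return j=5. arr = [13, 6, 8, 4, 5, 12, 19, 16, 20, 17, 14]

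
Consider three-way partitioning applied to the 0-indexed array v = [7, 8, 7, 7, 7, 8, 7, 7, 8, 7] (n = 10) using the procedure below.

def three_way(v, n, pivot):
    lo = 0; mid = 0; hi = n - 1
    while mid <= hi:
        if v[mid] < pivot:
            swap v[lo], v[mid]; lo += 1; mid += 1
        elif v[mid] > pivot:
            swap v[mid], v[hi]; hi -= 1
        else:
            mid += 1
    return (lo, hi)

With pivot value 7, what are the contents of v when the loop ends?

[7, 7, 7, 7, 7, 7, 7, 8, 8, 8]

lo=0 mid=0 hi=9
7=7: mid=1
8>7: swap(1,9), hi=8 ⇒ [7, 7, 7, 7, 7, 8, 7, 7, 8, 8]
7=7: mid=2
7=7: mid=3
7=7: mid=4
7=7: mid=5
8>7: swap(5,8), hi=7 ⇒ [7, 7, 7, 7, 7, 8, 7, 7, 8, 8]
8>7: swap(5,7), hi=6 ⇒ [7, 7, 7, 7, 7, 7, 7, 8, 8, 8]
7=7: mid=6
7=7: mid=7
done. lo=0 hi=6; v=[7, 7, 7, 7, 7, 7, 7, 8, 8, 8]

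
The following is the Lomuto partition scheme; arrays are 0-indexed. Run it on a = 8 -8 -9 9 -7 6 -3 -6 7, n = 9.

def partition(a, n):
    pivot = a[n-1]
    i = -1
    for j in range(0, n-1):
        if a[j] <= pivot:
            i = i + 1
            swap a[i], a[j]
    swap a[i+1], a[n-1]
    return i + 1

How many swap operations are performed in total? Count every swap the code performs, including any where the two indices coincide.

pivot=7, i=-1
j=0: 8>7, skip
j=1: -8≤7, i=0, swap(0,1) ⇒ -8 8 -9 9 -7 6 -3 -6 7
j=2: -9≤7, i=1, swap(1,2) ⇒ -8 -9 8 9 -7 6 -3 -6 7
j=3: 9>7, skip
j=4: -7≤7, i=2, swap(2,4) ⇒ -8 -9 -7 9 8 6 -3 -6 7
j=5: 6≤7, i=3, swap(3,5) ⇒ -8 -9 -7 6 8 9 -3 -6 7
j=6: -3≤7, i=4, swap(4,6) ⇒ -8 -9 -7 6 -3 9 8 -6 7
j=7: -6≤7, i=5, swap(5,7) ⇒ -8 -9 -7 6 -3 -6 8 9 7
swap(6,8) ⇒ -8 -9 -7 6 -3 -6 7 9 8; return 6

7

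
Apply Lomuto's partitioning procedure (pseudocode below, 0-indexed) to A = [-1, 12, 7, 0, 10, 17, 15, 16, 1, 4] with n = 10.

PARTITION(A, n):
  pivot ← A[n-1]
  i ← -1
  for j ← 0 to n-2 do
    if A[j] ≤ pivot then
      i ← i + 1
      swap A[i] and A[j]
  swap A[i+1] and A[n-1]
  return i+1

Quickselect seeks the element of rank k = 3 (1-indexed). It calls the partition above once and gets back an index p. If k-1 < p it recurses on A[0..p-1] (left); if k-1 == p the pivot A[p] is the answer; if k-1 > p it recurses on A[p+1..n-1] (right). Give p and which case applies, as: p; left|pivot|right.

pivot=4, i=-1
j=0: -1≤4, i=0, swap(0,0) ⇒ [-1, 12, 7, 0, 10, 17, 15, 16, 1, 4]
j=1: 12>4, skip
j=2: 7>4, skip
j=3: 0≤4, i=1, swap(1,3) ⇒ [-1, 0, 7, 12, 10, 17, 15, 16, 1, 4]
j=4: 10>4, skip
j=5: 17>4, skip
j=6: 15>4, skip
j=7: 16>4, skip
j=8: 1≤4, i=2, swap(2,8) ⇒ [-1, 0, 1, 12, 10, 17, 15, 16, 7, 4]
swap(3,9) ⇒ [-1, 0, 1, 4, 10, 17, 15, 16, 7, 12]; return 3
p = 3; k-1 = 2 < 3 ⇒ left

3; left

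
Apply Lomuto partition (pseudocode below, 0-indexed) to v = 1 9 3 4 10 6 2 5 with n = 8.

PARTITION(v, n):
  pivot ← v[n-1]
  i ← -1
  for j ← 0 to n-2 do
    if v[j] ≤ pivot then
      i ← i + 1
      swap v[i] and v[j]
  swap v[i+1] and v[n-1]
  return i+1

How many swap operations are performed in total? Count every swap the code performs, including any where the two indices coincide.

5

pivot=5, i=-1
j=0: 1≤5, i=0, swap(0,0) ⇒ 1 9 3 4 10 6 2 5
j=1: 9>5, skip
j=2: 3≤5, i=1, swap(1,2) ⇒ 1 3 9 4 10 6 2 5
j=3: 4≤5, i=2, swap(2,3) ⇒ 1 3 4 9 10 6 2 5
j=4: 10>5, skip
j=5: 6>5, skip
j=6: 2≤5, i=3, swap(3,6) ⇒ 1 3 4 2 10 6 9 5
swap(4,7) ⇒ 1 3 4 2 5 6 9 10; return 4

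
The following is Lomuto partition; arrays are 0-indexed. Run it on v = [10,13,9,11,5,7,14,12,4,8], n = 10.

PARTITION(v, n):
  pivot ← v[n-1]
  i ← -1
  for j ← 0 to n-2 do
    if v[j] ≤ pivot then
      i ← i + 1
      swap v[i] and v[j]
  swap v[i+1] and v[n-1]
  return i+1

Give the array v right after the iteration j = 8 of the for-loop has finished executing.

pivot = v[9] = 8; i = -1
j=0: v[0]=10 > 8 → no swap
j=1: v[1]=13 > 8 → no swap
j=2: v[2]=9 > 8 → no swap
j=3: v[3]=11 > 8 → no swap
j=4: v[4]=5 ≤ 8 → i=0, swap v[0],v[4] → [5,13,9,11,10,7,14,12,4,8]
j=5: v[5]=7 ≤ 8 → i=1, swap v[1],v[5] → [5,7,9,11,10,13,14,12,4,8]
j=6: v[6]=14 > 8 → no swap
j=7: v[7]=12 > 8 → no swap
j=8: v[8]=4 ≤ 8 → i=2, swap v[2],v[8] → [5,7,4,11,10,13,14,12,9,8]
(after j=8) v = [5,7,4,11,10,13,14,12,9,8]

[5,7,4,11,10,13,14,12,9,8]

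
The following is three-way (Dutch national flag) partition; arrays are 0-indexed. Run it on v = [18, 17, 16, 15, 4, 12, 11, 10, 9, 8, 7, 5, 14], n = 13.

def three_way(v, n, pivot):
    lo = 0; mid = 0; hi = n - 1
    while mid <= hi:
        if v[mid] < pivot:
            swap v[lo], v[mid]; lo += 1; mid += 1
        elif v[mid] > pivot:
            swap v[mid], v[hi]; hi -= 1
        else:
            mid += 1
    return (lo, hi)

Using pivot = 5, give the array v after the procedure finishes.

[4, 5, 15, 16, 12, 11, 10, 9, 8, 7, 17, 14, 18]

pivot = 5; lo=0, mid=0, hi=12
v[mid]=18>5: swap v[0],v[12]; hi=11 → [14, 17, 16, 15, 4, 12, 11, 10, 9, 8, 7, 5, 18]
v[mid]=14>5: swap v[0],v[11]; hi=10 → [5, 17, 16, 15, 4, 12, 11, 10, 9, 8, 7, 14, 18]
v[mid]=5=5: mid=1
v[mid]=17>5: swap v[1],v[10]; hi=9 → [5, 7, 16, 15, 4, 12, 11, 10, 9, 8, 17, 14, 18]
v[mid]=7>5: swap v[1],v[9]; hi=8 → [5, 8, 16, 15, 4, 12, 11, 10, 9, 7, 17, 14, 18]
v[mid]=8>5: swap v[1],v[8]; hi=7 → [5, 9, 16, 15, 4, 12, 11, 10, 8, 7, 17, 14, 18]
v[mid]=9>5: swap v[1],v[7]; hi=6 → [5, 10, 16, 15, 4, 12, 11, 9, 8, 7, 17, 14, 18]
v[mid]=10>5: swap v[1],v[6]; hi=5 → [5, 11, 16, 15, 4, 12, 10, 9, 8, 7, 17, 14, 18]
v[mid]=11>5: swap v[1],v[5]; hi=4 → [5, 12, 16, 15, 4, 11, 10, 9, 8, 7, 17, 14, 18]
v[mid]=12>5: swap v[1],v[4]; hi=3 → [5, 4, 16, 15, 12, 11, 10, 9, 8, 7, 17, 14, 18]
v[mid]=4<5: swap v[0],v[1]; lo=1,mid=2 → [4, 5, 16, 15, 12, 11, 10, 9, 8, 7, 17, 14, 18]
v[mid]=16>5: swap v[2],v[3]; hi=2 → [4, 5, 15, 16, 12, 11, 10, 9, 8, 7, 17, 14, 18]
v[mid]=15>5: swap v[2],v[2]; hi=1 → [4, 5, 15, 16, 12, 11, 10, 9, 8, 7, 17, 14, 18]
end: lo=1, hi=1; v = [4, 5, 15, 16, 12, 11, 10, 9, 8, 7, 17, 14, 18]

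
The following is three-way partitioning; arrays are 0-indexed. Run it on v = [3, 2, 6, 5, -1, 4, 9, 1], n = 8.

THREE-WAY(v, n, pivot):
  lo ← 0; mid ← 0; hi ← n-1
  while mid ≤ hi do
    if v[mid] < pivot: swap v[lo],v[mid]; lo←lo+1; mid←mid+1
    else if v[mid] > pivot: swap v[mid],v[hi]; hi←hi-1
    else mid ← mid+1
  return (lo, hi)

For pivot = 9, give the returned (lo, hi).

lo=0 mid=0 hi=7
3<9: swap(0,0), lo=1 mid=1 ⇒ [3, 2, 6, 5, -1, 4, 9, 1]
2<9: swap(1,1), lo=2 mid=2 ⇒ [3, 2, 6, 5, -1, 4, 9, 1]
6<9: swap(2,2), lo=3 mid=3 ⇒ [3, 2, 6, 5, -1, 4, 9, 1]
5<9: swap(3,3), lo=4 mid=4 ⇒ [3, 2, 6, 5, -1, 4, 9, 1]
-1<9: swap(4,4), lo=5 mid=5 ⇒ [3, 2, 6, 5, -1, 4, 9, 1]
4<9: swap(5,5), lo=6 mid=6 ⇒ [3, 2, 6, 5, -1, 4, 9, 1]
9=9: mid=7
1<9: swap(6,7), lo=7 mid=8 ⇒ [3, 2, 6, 5, -1, 4, 1, 9]
done. lo=7 hi=7; v=[3, 2, 6, 5, -1, 4, 1, 9]

(7, 7)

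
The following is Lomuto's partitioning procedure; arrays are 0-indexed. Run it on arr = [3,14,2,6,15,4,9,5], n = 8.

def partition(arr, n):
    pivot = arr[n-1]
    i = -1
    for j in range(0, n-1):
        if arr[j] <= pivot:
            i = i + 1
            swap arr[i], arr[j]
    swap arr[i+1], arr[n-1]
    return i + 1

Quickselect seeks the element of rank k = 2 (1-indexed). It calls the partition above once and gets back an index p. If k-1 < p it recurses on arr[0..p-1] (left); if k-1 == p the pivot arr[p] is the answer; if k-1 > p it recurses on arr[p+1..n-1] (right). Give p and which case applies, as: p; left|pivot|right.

3; left

pivot = arr[7] = 5; i = -1
j=0: arr[0]=3 ≤ 5 → i=0, swap arr[0],arr[0] (no change) → [3,14,2,6,15,4,9,5]
j=1: arr[1]=14 > 5 → no swap
j=2: arr[2]=2 ≤ 5 → i=1, swap arr[1],arr[2] → [3,2,14,6,15,4,9,5]
j=3: arr[3]=6 > 5 → no swap
j=4: arr[4]=15 > 5 → no swap
j=5: arr[5]=4 ≤ 5 → i=2, swap arr[2],arr[5] → [3,2,4,6,15,14,9,5]
j=6: arr[6]=9 > 5 → no swap
final swap arr[3],arr[7] → [3,2,4,5,15,14,9,6]; return 3
p = 3; k-1 = 1 < 3 ⇒ left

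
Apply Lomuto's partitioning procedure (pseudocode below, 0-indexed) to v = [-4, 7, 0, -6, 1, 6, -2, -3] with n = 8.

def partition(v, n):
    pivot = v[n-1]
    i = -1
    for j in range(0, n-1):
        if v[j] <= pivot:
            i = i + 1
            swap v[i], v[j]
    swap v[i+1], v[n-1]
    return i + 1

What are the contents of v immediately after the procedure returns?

pivot = v[7] = -3; i = -1
j=0: v[0]=-4 ≤ -3 → i=0, swap v[0],v[0] (no change) → [-4, 7, 0, -6, 1, 6, -2, -3]
j=1: v[1]=7 > -3 → no swap
j=2: v[2]=0 > -3 → no swap
j=3: v[3]=-6 ≤ -3 → i=1, swap v[1],v[3] → [-4, -6, 0, 7, 1, 6, -2, -3]
j=4: v[4]=1 > -3 → no swap
j=5: v[5]=6 > -3 → no swap
j=6: v[6]=-2 > -3 → no swap
final swap v[2],v[7] → [-4, -6, -3, 7, 1, 6, -2, 0]; return 2

[-4, -6, -3, 7, 1, 6, -2, 0]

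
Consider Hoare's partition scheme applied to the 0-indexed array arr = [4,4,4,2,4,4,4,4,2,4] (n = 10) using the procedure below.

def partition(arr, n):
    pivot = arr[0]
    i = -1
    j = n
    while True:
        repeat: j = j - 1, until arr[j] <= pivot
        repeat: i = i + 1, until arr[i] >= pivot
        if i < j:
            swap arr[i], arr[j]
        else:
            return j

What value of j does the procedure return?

5

pivot=4
j stops at 9 (4), i stops at 0 (4); swap ⇒ [4,4,4,2,4,4,4,4,2,4]
j stops at 8 (2), i stops at 1 (4); swap ⇒ [4,2,4,2,4,4,4,4,4,4]
j stops at 7 (4), i stops at 2 (4); swap ⇒ [4,2,4,2,4,4,4,4,4,4]
j stops at 6 (4), i stops at 4 (4); swap ⇒ [4,2,4,2,4,4,4,4,4,4]
j stops at 5, i stops at 5; i≥j ⇒ return 5. arr=[4,2,4,2,4,4,4,4,4,4]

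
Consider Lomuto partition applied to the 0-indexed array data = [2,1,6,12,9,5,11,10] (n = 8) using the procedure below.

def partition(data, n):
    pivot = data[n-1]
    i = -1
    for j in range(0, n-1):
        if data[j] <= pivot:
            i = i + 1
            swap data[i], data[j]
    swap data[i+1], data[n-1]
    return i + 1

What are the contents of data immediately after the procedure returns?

[2,1,6,9,5,10,11,12]

pivot = data[7] = 10; i = -1
j=0: data[0]=2 ≤ 10 → i=0, swap data[0],data[0] (no change) → [2,1,6,12,9,5,11,10]
j=1: data[1]=1 ≤ 10 → i=1, swap data[1],data[1] (no change) → [2,1,6,12,9,5,11,10]
j=2: data[2]=6 ≤ 10 → i=2, swap data[2],data[2] (no change) → [2,1,6,12,9,5,11,10]
j=3: data[3]=12 > 10 → no swap
j=4: data[4]=9 ≤ 10 → i=3, swap data[3],data[4] → [2,1,6,9,12,5,11,10]
j=5: data[5]=5 ≤ 10 → i=4, swap data[4],data[5] → [2,1,6,9,5,12,11,10]
j=6: data[6]=11 > 10 → no swap
final swap data[5],data[7] → [2,1,6,9,5,10,11,12]; return 5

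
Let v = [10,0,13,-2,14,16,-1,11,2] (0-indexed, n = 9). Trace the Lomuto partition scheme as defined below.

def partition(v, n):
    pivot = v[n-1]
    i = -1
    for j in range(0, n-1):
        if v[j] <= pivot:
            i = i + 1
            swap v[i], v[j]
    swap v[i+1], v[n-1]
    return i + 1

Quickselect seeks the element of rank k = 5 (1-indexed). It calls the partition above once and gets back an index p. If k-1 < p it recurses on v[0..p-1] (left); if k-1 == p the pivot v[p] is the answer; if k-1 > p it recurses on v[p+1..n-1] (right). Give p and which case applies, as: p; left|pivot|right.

pivot = v[8] = 2; i = -1
j=0: v[0]=10 > 2 → no swap
j=1: v[1]=0 ≤ 2 → i=0, swap v[0],v[1] → [0,10,13,-2,14,16,-1,11,2]
j=2: v[2]=13 > 2 → no swap
j=3: v[3]=-2 ≤ 2 → i=1, swap v[1],v[3] → [0,-2,13,10,14,16,-1,11,2]
j=4: v[4]=14 > 2 → no swap
j=5: v[5]=16 > 2 → no swap
j=6: v[6]=-1 ≤ 2 → i=2, swap v[2],v[6] → [0,-2,-1,10,14,16,13,11,2]
j=7: v[7]=11 > 2 → no swap
final swap v[3],v[8] → [0,-2,-1,2,14,16,13,11,10]; return 3
p = 3; k-1 = 4 > 3 ⇒ right

3; right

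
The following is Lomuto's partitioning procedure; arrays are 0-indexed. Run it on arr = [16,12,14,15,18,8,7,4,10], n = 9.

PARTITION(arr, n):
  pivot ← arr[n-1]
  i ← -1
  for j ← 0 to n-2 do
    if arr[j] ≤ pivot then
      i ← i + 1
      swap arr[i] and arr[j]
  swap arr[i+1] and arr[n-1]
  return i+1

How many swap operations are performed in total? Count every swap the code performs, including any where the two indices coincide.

pivot = arr[8] = 10; i = -1
j=0: arr[0]=16 > 10 → no swap
j=1: arr[1]=12 > 10 → no swap
j=2: arr[2]=14 > 10 → no swap
j=3: arr[3]=15 > 10 → no swap
j=4: arr[4]=18 > 10 → no swap
j=5: arr[5]=8 ≤ 10 → i=0, swap arr[0],arr[5] → [8,12,14,15,18,16,7,4,10]
j=6: arr[6]=7 ≤ 10 → i=1, swap arr[1],arr[6] → [8,7,14,15,18,16,12,4,10]
j=7: arr[7]=4 ≤ 10 → i=2, swap arr[2],arr[7] → [8,7,4,15,18,16,12,14,10]
final swap arr[3],arr[8] → [8,7,4,10,18,16,12,14,15]; return 3

4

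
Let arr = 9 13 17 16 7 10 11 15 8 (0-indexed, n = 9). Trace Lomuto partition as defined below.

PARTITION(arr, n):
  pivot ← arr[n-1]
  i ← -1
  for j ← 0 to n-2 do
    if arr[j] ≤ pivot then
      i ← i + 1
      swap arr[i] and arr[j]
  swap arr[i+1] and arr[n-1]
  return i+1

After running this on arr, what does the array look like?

7 8 17 16 9 10 11 15 13

pivot=8, i=-1
j=0: 9>8, skip
j=1: 13>8, skip
j=2: 17>8, skip
j=3: 16>8, skip
j=4: 7≤8, i=0, swap(0,4) ⇒ 7 13 17 16 9 10 11 15 8
j=5: 10>8, skip
j=6: 11>8, skip
j=7: 15>8, skip
swap(1,8) ⇒ 7 8 17 16 9 10 11 15 13; return 1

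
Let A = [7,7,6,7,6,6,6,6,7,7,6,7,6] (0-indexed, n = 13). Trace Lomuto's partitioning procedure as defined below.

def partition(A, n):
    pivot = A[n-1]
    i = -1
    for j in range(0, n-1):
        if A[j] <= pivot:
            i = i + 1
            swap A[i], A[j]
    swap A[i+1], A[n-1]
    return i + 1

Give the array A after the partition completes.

[6,6,6,6,6,6,6,7,7,7,7,7,7]

pivot=6, i=-1
j=0: 7>6, skip
j=1: 7>6, skip
j=2: 6≤6, i=0, swap(0,2) ⇒ [6,7,7,7,6,6,6,6,7,7,6,7,6]
j=3: 7>6, skip
j=4: 6≤6, i=1, swap(1,4) ⇒ [6,6,7,7,7,6,6,6,7,7,6,7,6]
j=5: 6≤6, i=2, swap(2,5) ⇒ [6,6,6,7,7,7,6,6,7,7,6,7,6]
j=6: 6≤6, i=3, swap(3,6) ⇒ [6,6,6,6,7,7,7,6,7,7,6,7,6]
j=7: 6≤6, i=4, swap(4,7) ⇒ [6,6,6,6,6,7,7,7,7,7,6,7,6]
j=8: 7>6, skip
j=9: 7>6, skip
j=10: 6≤6, i=5, swap(5,10) ⇒ [6,6,6,6,6,6,7,7,7,7,7,7,6]
j=11: 7>6, skip
swap(6,12) ⇒ [6,6,6,6,6,6,6,7,7,7,7,7,7]; return 6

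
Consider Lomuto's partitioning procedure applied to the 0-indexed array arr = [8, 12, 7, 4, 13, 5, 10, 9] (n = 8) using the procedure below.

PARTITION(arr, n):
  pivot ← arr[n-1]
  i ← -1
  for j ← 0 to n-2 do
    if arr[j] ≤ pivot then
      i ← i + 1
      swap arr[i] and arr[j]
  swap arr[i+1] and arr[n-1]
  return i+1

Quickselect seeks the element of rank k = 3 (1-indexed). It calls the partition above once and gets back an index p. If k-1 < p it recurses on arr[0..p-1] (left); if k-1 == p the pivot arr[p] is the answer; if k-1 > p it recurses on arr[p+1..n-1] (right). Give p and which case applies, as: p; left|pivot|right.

4; left

pivot = arr[7] = 9; i = -1
j=0: arr[0]=8 ≤ 9 → i=0, swap arr[0],arr[0] (no change) → [8, 12, 7, 4, 13, 5, 10, 9]
j=1: arr[1]=12 > 9 → no swap
j=2: arr[2]=7 ≤ 9 → i=1, swap arr[1],arr[2] → [8, 7, 12, 4, 13, 5, 10, 9]
j=3: arr[3]=4 ≤ 9 → i=2, swap arr[2],arr[3] → [8, 7, 4, 12, 13, 5, 10, 9]
j=4: arr[4]=13 > 9 → no swap
j=5: arr[5]=5 ≤ 9 → i=3, swap arr[3],arr[5] → [8, 7, 4, 5, 13, 12, 10, 9]
j=6: arr[6]=10 > 9 → no swap
final swap arr[4],arr[7] → [8, 7, 4, 5, 9, 12, 10, 13]; return 4
p = 4; k-1 = 2 < 4 ⇒ left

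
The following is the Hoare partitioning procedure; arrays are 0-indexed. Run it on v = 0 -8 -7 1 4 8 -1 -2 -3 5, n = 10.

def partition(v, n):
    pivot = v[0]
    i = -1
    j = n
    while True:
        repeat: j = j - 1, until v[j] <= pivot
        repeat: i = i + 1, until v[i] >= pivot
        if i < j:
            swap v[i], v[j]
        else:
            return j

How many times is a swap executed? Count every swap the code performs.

pivot = v[0] = 0; i = -1, j = 10
j→8 (v[8]=-3≤0), i→0 (v[0]=0≥0); i<j, swap → -3 -8 -7 1 4 8 -1 -2 0 5
j→7 (v[7]=-2≤0), i→3 (v[3]=1≥0); i<j, swap → -3 -8 -7 -2 4 8 -1 1 0 5
j→6 (v[6]=-1≤0), i→4 (v[4]=4≥0); i<j, swap → -3 -8 -7 -2 -1 8 4 1 0 5
j→4, i→5; i≥j, return j=4. v = -3 -8 -7 -2 -1 8 4 1 0 5

3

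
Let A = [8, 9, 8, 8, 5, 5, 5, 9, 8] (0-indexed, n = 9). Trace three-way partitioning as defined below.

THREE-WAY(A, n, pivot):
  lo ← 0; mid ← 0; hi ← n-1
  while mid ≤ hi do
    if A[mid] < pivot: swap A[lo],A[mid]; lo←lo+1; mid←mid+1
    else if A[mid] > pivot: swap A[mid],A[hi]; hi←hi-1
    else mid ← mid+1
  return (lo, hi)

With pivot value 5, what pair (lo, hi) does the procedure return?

(0, 2)

lo=0 mid=0 hi=8
8>5: swap(0,8), hi=7 ⇒ [8, 9, 8, 8, 5, 5, 5, 9, 8]
8>5: swap(0,7), hi=6 ⇒ [9, 9, 8, 8, 5, 5, 5, 8, 8]
9>5: swap(0,6), hi=5 ⇒ [5, 9, 8, 8, 5, 5, 9, 8, 8]
5=5: mid=1
9>5: swap(1,5), hi=4 ⇒ [5, 5, 8, 8, 5, 9, 9, 8, 8]
5=5: mid=2
8>5: swap(2,4), hi=3 ⇒ [5, 5, 5, 8, 8, 9, 9, 8, 8]
5=5: mid=3
8>5: swap(3,3), hi=2 ⇒ [5, 5, 5, 8, 8, 9, 9, 8, 8]
done. lo=0 hi=2; A=[5, 5, 5, 8, 8, 9, 9, 8, 8]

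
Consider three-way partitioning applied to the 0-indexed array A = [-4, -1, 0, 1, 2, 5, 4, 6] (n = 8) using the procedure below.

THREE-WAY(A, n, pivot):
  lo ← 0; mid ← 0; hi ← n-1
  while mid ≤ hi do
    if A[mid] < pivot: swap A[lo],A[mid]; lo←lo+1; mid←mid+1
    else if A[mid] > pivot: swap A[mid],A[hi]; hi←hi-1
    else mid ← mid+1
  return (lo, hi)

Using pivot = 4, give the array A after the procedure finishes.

[-4, -1, 0, 1, 2, 4, 6, 5]

pivot = 4; lo=0, mid=0, hi=7
A[mid]=-4<4: swap A[0],A[0]; lo=1,mid=1 → [-4, -1, 0, 1, 2, 5, 4, 6]
A[mid]=-1<4: swap A[1],A[1]; lo=2,mid=2 → [-4, -1, 0, 1, 2, 5, 4, 6]
A[mid]=0<4: swap A[2],A[2]; lo=3,mid=3 → [-4, -1, 0, 1, 2, 5, 4, 6]
A[mid]=1<4: swap A[3],A[3]; lo=4,mid=4 → [-4, -1, 0, 1, 2, 5, 4, 6]
A[mid]=2<4: swap A[4],A[4]; lo=5,mid=5 → [-4, -1, 0, 1, 2, 5, 4, 6]
A[mid]=5>4: swap A[5],A[7]; hi=6 → [-4, -1, 0, 1, 2, 6, 4, 5]
A[mid]=6>4: swap A[5],A[6]; hi=5 → [-4, -1, 0, 1, 2, 4, 6, 5]
A[mid]=4=4: mid=6
end: lo=5, hi=5; A = [-4, -1, 0, 1, 2, 4, 6, 5]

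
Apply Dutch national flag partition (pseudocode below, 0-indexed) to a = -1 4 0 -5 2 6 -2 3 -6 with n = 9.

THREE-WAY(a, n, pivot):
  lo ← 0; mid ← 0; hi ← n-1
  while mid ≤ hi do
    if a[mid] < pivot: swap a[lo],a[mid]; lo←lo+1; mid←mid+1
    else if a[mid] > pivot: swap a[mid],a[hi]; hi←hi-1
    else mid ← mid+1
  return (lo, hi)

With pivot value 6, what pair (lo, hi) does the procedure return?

lo=0 mid=0 hi=8
-1<6: swap(0,0), lo=1 mid=1 ⇒ -1 4 0 -5 2 6 -2 3 -6
4<6: swap(1,1), lo=2 mid=2 ⇒ -1 4 0 -5 2 6 -2 3 -6
0<6: swap(2,2), lo=3 mid=3 ⇒ -1 4 0 -5 2 6 -2 3 -6
-5<6: swap(3,3), lo=4 mid=4 ⇒ -1 4 0 -5 2 6 -2 3 -6
2<6: swap(4,4), lo=5 mid=5 ⇒ -1 4 0 -5 2 6 -2 3 -6
6=6: mid=6
-2<6: swap(5,6), lo=6 mid=7 ⇒ -1 4 0 -5 2 -2 6 3 -6
3<6: swap(6,7), lo=7 mid=8 ⇒ -1 4 0 -5 2 -2 3 6 -6
-6<6: swap(7,8), lo=8 mid=9 ⇒ -1 4 0 -5 2 -2 3 -6 6
done. lo=8 hi=8; a=-1 4 0 -5 2 -2 3 -6 6

(8, 8)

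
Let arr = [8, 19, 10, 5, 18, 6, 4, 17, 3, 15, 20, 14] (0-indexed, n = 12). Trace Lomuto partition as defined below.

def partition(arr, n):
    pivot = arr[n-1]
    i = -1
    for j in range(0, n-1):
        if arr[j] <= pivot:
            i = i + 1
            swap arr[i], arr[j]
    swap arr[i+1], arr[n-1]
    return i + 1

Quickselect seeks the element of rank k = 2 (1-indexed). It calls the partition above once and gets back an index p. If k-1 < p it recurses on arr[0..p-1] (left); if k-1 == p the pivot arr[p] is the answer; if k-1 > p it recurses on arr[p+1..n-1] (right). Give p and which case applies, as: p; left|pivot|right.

pivot = arr[11] = 14; i = -1
j=0: arr[0]=8 ≤ 14 → i=0, swap arr[0],arr[0] (no change) → [8, 19, 10, 5, 18, 6, 4, 17, 3, 15, 20, 14]
j=1: arr[1]=19 > 14 → no swap
j=2: arr[2]=10 ≤ 14 → i=1, swap arr[1],arr[2] → [8, 10, 19, 5, 18, 6, 4, 17, 3, 15, 20, 14]
j=3: arr[3]=5 ≤ 14 → i=2, swap arr[2],arr[3] → [8, 10, 5, 19, 18, 6, 4, 17, 3, 15, 20, 14]
j=4: arr[4]=18 > 14 → no swap
j=5: arr[5]=6 ≤ 14 → i=3, swap arr[3],arr[5] → [8, 10, 5, 6, 18, 19, 4, 17, 3, 15, 20, 14]
j=6: arr[6]=4 ≤ 14 → i=4, swap arr[4],arr[6] → [8, 10, 5, 6, 4, 19, 18, 17, 3, 15, 20, 14]
j=7: arr[7]=17 > 14 → no swap
j=8: arr[8]=3 ≤ 14 → i=5, swap arr[5],arr[8] → [8, 10, 5, 6, 4, 3, 18, 17, 19, 15, 20, 14]
j=9: arr[9]=15 > 14 → no swap
j=10: arr[10]=20 > 14 → no swap
final swap arr[6],arr[11] → [8, 10, 5, 6, 4, 3, 14, 17, 19, 15, 20, 18]; return 6
p = 6; k-1 = 1 < 6 ⇒ left

6; left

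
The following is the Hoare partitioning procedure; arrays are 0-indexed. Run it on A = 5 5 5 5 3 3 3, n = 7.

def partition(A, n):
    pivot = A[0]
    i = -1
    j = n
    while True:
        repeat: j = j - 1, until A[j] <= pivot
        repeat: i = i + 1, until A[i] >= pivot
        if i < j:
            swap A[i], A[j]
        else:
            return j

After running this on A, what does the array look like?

pivot=5
j stops at 6 (3), i stops at 0 (5); swap ⇒ 3 5 5 5 3 3 5
j stops at 5 (3), i stops at 1 (5); swap ⇒ 3 3 5 5 3 5 5
j stops at 4 (3), i stops at 2 (5); swap ⇒ 3 3 3 5 5 5 5
j stops at 3, i stops at 3; i≥j ⇒ return 3. A=3 3 3 5 5 5 5

3 3 3 5 5 5 5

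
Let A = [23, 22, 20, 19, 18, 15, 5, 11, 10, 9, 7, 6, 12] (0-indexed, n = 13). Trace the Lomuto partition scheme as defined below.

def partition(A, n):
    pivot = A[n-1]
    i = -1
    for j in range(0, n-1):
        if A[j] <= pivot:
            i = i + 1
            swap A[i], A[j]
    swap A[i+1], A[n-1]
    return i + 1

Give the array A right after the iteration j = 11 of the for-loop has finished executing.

pivot = A[12] = 12; i = -1
j=0: A[0]=23 > 12 → no swap
j=1: A[1]=22 > 12 → no swap
j=2: A[2]=20 > 12 → no swap
j=3: A[3]=19 > 12 → no swap
j=4: A[4]=18 > 12 → no swap
j=5: A[5]=15 > 12 → no swap
j=6: A[6]=5 ≤ 12 → i=0, swap A[0],A[6] → [5, 22, 20, 19, 18, 15, 23, 11, 10, 9, 7, 6, 12]
j=7: A[7]=11 ≤ 12 → i=1, swap A[1],A[7] → [5, 11, 20, 19, 18, 15, 23, 22, 10, 9, 7, 6, 12]
j=8: A[8]=10 ≤ 12 → i=2, swap A[2],A[8] → [5, 11, 10, 19, 18, 15, 23, 22, 20, 9, 7, 6, 12]
j=9: A[9]=9 ≤ 12 → i=3, swap A[3],A[9] → [5, 11, 10, 9, 18, 15, 23, 22, 20, 19, 7, 6, 12]
j=10: A[10]=7 ≤ 12 → i=4, swap A[4],A[10] → [5, 11, 10, 9, 7, 15, 23, 22, 20, 19, 18, 6, 12]
j=11: A[11]=6 ≤ 12 → i=5, swap A[5],A[11] → [5, 11, 10, 9, 7, 6, 23, 22, 20, 19, 18, 15, 12]
(after j=11) A = [5, 11, 10, 9, 7, 6, 23, 22, 20, 19, 18, 15, 12]

[5, 11, 10, 9, 7, 6, 23, 22, 20, 19, 18, 15, 12]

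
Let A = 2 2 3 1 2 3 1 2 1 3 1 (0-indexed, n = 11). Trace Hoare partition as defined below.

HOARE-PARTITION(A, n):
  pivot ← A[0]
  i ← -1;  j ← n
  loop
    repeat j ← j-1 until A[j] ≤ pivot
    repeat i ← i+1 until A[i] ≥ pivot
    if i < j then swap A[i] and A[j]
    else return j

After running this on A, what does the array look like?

1 1 2 1 1 3 2 3 2 3 2

pivot=2
j stops at 10 (1), i stops at 0 (2); swap ⇒ 1 2 3 1 2 3 1 2 1 3 2
j stops at 8 (1), i stops at 1 (2); swap ⇒ 1 1 3 1 2 3 1 2 2 3 2
j stops at 7 (2), i stops at 2 (3); swap ⇒ 1 1 2 1 2 3 1 3 2 3 2
j stops at 6 (1), i stops at 4 (2); swap ⇒ 1 1 2 1 1 3 2 3 2 3 2
j stops at 4, i stops at 5; i≥j ⇒ return 4. A=1 1 2 1 1 3 2 3 2 3 2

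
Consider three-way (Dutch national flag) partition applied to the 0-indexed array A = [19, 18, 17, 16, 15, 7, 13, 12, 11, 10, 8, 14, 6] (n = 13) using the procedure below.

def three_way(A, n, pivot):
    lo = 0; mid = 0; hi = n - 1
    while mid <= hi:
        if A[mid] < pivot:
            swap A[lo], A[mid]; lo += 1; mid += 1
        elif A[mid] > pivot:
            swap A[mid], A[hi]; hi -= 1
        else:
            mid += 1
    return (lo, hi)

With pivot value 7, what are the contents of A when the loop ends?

lo=0 mid=0 hi=12
19>7: swap(0,12), hi=11 ⇒ [6, 18, 17, 16, 15, 7, 13, 12, 11, 10, 8, 14, 19]
6<7: swap(0,0), lo=1 mid=1 ⇒ [6, 18, 17, 16, 15, 7, 13, 12, 11, 10, 8, 14, 19]
18>7: swap(1,11), hi=10 ⇒ [6, 14, 17, 16, 15, 7, 13, 12, 11, 10, 8, 18, 19]
14>7: swap(1,10), hi=9 ⇒ [6, 8, 17, 16, 15, 7, 13, 12, 11, 10, 14, 18, 19]
8>7: swap(1,9), hi=8 ⇒ [6, 10, 17, 16, 15, 7, 13, 12, 11, 8, 14, 18, 19]
10>7: swap(1,8), hi=7 ⇒ [6, 11, 17, 16, 15, 7, 13, 12, 10, 8, 14, 18, 19]
11>7: swap(1,7), hi=6 ⇒ [6, 12, 17, 16, 15, 7, 13, 11, 10, 8, 14, 18, 19]
12>7: swap(1,6), hi=5 ⇒ [6, 13, 17, 16, 15, 7, 12, 11, 10, 8, 14, 18, 19]
13>7: swap(1,5), hi=4 ⇒ [6, 7, 17, 16, 15, 13, 12, 11, 10, 8, 14, 18, 19]
7=7: mid=2
17>7: swap(2,4), hi=3 ⇒ [6, 7, 15, 16, 17, 13, 12, 11, 10, 8, 14, 18, 19]
15>7: swap(2,3), hi=2 ⇒ [6, 7, 16, 15, 17, 13, 12, 11, 10, 8, 14, 18, 19]
16>7: swap(2,2), hi=1 ⇒ [6, 7, 16, 15, 17, 13, 12, 11, 10, 8, 14, 18, 19]
done. lo=1 hi=1; A=[6, 7, 16, 15, 17, 13, 12, 11, 10, 8, 14, 18, 19]

[6, 7, 16, 15, 17, 13, 12, 11, 10, 8, 14, 18, 19]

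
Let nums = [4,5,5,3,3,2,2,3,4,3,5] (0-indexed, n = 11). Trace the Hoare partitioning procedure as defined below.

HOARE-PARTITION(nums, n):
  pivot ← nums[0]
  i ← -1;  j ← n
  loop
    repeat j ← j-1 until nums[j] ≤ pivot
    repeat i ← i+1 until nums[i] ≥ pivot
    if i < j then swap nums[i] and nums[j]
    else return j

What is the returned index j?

pivot=4
j stops at 9 (3), i stops at 0 (4); swap ⇒ [3,5,5,3,3,2,2,3,4,4,5]
j stops at 8 (4), i stops at 1 (5); swap ⇒ [3,4,5,3,3,2,2,3,5,4,5]
j stops at 7 (3), i stops at 2 (5); swap ⇒ [3,4,3,3,3,2,2,5,5,4,5]
j stops at 6, i stops at 7; i≥j ⇒ return 6. nums=[3,4,3,3,3,2,2,5,5,4,5]

6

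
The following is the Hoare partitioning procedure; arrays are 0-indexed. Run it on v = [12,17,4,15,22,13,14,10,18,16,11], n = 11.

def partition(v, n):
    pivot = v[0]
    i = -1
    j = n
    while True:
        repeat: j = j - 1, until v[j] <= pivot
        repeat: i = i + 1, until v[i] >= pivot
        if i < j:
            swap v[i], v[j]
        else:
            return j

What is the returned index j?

pivot=12
j stops at 10 (11), i stops at 0 (12); swap ⇒ [11,17,4,15,22,13,14,10,18,16,12]
j stops at 7 (10), i stops at 1 (17); swap ⇒ [11,10,4,15,22,13,14,17,18,16,12]
j stops at 2, i stops at 3; i≥j ⇒ return 2. v=[11,10,4,15,22,13,14,17,18,16,12]

2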